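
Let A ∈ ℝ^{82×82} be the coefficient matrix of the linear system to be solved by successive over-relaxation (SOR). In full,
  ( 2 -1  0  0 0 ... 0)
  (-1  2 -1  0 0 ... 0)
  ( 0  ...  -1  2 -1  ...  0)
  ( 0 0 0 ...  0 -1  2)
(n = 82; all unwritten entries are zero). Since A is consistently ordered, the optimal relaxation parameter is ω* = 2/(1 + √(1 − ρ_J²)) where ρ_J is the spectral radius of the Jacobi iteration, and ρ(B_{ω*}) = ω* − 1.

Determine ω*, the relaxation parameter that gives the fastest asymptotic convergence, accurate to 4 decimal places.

ω* = 1.9271

spectrum of D⁻¹(L+U) = {cos(kπ/83) : 1≤k≤82}; ρ_J = cos(π/83) = 0.9993.
root = sin(π/83) = 0.03784  (since 1−cos² = sin²).
[ω*] 2 ÷ (1 + 0.03784) = 2 ÷ 1.03784 = 1.9271.
[ρ_SOR] ω* − 1 = 0.9271.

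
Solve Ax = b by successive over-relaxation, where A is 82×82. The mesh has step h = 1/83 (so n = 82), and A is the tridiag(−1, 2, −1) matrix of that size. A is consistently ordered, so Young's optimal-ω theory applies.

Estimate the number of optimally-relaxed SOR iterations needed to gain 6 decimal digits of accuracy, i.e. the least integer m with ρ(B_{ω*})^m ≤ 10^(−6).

½·tridiag(1,0,1) at n=82: λ_k = cos(kπ/83); max |λ| at k=1 ⇒ ρ_J = cos(π/83) ≈ 0.9992838.
√(1−ρ_J²) = |sin(π/83)| = 0.0378415
Then 2/(1+√(1−ρ_J²)) = 2/(1+0.0378415); ω* = 2/1.0378415 = 1.9270765.
Hence ρ(B_{ω*}) = 1.9270765 − 1 = 0.9270765.
(0.9270765)^m ≤ 10^{−6}  ⇒  m·ln(0.9270765) ≤ −6·ln10  ⇒  m ≥ 182.457  ⇒  m = 183

m = 183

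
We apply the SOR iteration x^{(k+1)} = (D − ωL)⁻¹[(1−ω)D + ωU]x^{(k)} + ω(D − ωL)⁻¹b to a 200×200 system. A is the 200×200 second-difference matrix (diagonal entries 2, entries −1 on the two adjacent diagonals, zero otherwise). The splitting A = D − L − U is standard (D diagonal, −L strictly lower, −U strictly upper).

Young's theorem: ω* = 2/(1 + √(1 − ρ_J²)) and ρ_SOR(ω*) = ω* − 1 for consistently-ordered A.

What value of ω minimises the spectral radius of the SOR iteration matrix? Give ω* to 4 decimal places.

B_J for the 200×200 system has eigenvalues cos(kπ/201); ρ_J = cos(π/201) = 0.9999.
root = sin(π/201) = 0.01563  (since 1−cos² = sin²).
So ω* = 2/1.01563 = 1.9692 (Young).
ρ(B_{ω*}) = ω*−1 = 0.9692

ω* = 1.9692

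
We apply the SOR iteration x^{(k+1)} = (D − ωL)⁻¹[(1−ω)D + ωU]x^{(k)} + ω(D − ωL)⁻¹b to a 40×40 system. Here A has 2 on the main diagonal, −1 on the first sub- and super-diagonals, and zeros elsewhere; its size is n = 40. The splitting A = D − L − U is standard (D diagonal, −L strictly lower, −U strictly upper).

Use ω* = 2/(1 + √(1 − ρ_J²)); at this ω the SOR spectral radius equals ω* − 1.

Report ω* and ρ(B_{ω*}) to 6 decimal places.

With n=40, ρ(Jacobi) = cos(π/41) = 0.997066.
√(1 − cos²(π/41)) = sin(π/41) ≈ 0.0765493.
Then 2/(1+√(1−ρ_J²)) = 2/(1+0.0765493); ω* = 2/1.0765493 = 1.857788.
ρ_SOR = ω* − 1 ≈ 0.857788.

ω* = 1.857788, ρ_SOR = 0.857788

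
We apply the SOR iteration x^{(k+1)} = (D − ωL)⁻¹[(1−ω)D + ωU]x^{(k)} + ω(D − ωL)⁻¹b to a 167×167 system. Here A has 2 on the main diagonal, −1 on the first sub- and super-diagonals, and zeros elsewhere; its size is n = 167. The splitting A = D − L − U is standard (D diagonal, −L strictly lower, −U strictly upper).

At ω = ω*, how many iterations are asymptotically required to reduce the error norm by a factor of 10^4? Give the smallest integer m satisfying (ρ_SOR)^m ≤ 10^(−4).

m = 247

n=167: λ(B_J) = 1 − λ(A)/2 = cos(kπ/168); k=1 gives ρ_J = 0.9998252.
1 − cos²(π/168) = sin²(π/168) ⇒ √(1−ρ_J²) = sin(π/168) = 0.0186989.
ω* = 2 / (1 + 0.0186989) = 2 / 1.0186989 ≈ 1.9632887.
At ω = 1.9632887 every |λ(B_ω)| = ω−1, so ρ_SOR = 0.9632887.
For 4 digits: m = 4·ln10 / (−ln 0.9632887) = 9.21034/0.0374021 = 246.252; round up → m = 247.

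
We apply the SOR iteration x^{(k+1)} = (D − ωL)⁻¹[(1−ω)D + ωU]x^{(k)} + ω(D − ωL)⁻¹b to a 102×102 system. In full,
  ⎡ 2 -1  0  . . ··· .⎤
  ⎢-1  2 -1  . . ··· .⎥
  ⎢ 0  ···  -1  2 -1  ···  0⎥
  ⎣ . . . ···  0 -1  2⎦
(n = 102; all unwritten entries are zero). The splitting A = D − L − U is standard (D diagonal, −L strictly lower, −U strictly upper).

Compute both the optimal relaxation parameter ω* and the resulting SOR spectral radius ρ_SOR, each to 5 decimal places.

ω* = 1.94081, ρ_SOR = 0.94081

½·tridiag(1,0,1) at n=102: λ_k = cos(kπ/103); max |λ| at k=1 ⇒ ρ_J = cos(π/103) ≈ 0.99953.
√(1−ρ_J²) simplifies to sin(π/103) = 0.030496.
Young: ω* = 2/(1+√(1−ρ_J²)) = 2/(1+0.030496) = 2/1.030496 = 1.94081.
ρ_SOR = ω* − 1 ≈ 0.94081.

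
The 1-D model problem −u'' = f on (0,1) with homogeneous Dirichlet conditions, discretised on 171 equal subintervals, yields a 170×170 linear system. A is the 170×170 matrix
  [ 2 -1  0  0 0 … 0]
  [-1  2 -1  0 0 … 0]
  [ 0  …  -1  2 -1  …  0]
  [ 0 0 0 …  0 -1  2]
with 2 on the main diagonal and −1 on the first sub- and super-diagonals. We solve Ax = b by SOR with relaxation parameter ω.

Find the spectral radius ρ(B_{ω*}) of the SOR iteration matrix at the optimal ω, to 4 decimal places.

[ρ_J] n=170: ρ(B_J) = cos(π/(n+1)) = cos(π/171) = 0.9998.
root = sin(π/171) = 0.01837  (since 1−cos² = sin²).
ω* = 2/(1+0.01837) = 1.9639
ρ(B_{ω*}) = ω*−1 = 0.9639

ρ_SOR = 0.9639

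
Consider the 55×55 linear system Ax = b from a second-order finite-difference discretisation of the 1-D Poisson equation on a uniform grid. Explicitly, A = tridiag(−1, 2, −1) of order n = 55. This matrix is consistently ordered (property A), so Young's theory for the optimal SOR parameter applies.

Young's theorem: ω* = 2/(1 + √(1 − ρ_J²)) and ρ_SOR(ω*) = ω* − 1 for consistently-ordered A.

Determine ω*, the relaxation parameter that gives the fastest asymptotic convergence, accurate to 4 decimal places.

With n=55, ρ(Jacobi) = cos(π/56) = 0.9984.
1 − cos²(π/56) = sin²(π/56) ⇒ √(1−ρ_J²) = sin(π/56) = 0.05607.
Then 2/(1+√(1−ρ_J²)) = 2/(1+0.05607); ω* = 2/1.05607 = 1.8938.
[ρ_SOR] ω* − 1 = 0.8938.

ω* = 1.8938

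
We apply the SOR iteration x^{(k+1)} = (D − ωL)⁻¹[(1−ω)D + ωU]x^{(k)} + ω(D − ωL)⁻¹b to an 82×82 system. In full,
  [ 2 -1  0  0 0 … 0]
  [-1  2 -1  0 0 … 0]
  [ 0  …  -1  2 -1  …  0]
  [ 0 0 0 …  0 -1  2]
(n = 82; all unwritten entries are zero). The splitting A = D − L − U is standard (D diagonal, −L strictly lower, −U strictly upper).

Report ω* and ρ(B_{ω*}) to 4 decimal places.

B_J for the 82×82 system has eigenvalues cos(kπ/83); ρ_J = cos(π/83) = 0.9993.
√(1−ρ_J²) = |sin(π/83)| = 0.03784
[ω*] 2 ÷ (1 + 0.03784) = 2 ÷ 1.03784 = 1.9271.
ρ_SOR = ω* − 1 = 1.9271 − 1 = 0.9271.

ω* = 1.9271, ρ_SOR = 0.9271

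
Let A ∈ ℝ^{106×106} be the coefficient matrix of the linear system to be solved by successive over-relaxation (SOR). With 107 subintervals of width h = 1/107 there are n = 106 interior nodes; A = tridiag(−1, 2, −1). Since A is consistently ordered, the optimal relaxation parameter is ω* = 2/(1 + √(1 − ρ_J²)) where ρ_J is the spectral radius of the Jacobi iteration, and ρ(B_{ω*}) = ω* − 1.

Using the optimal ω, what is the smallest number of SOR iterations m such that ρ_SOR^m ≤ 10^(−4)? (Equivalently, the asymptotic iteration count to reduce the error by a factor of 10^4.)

n=106: λ(B_J) = 1 − λ(A)/2 = cos(kπ/107); k=1 gives ρ_J = 0.9995690.
√(1 − cos²(π/107)) = sin(π/107) ≈ 0.0293565.
ω* = 2/(1+0.0293565) = 1.9429615
Hence ρ(B_{ω*}) = 1.9429615 − 1 = 0.9429615.
m ≥ 4·ln10 / (−ln 0.9429615) = 156.826; smallest integer m = 157.

m = 157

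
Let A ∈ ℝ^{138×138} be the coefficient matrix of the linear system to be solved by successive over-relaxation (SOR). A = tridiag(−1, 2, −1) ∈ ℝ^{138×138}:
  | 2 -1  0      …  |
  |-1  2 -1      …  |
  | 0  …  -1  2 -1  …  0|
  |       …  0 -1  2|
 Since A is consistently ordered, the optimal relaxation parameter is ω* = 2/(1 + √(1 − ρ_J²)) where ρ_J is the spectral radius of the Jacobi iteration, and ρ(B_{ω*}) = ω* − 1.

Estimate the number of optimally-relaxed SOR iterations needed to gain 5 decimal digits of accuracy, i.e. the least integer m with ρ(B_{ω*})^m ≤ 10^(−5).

m = 255

B_J for the 138×138 system has eigenvalues cos(kπ/139); ρ_J = cos(π/139) = 0.9997446.
1 − cos²(π/139) = sin²(π/139) ⇒ √(1−ρ_J²) = sin(π/139) = 0.0225995.
ω* = 2/(1 + 0.0225995) = 2/1.0225995 = 1.9557999.
ρ_SOR = ω* − 1 = 1.9557999 − 1 = 0.9557999.
ρ_SOR^m ≤ 10^(−5) ⇔ m ≥ 5·ln10/(−ln 0.9557999) = 11.5129/0.0452067 = 254.672; m = ⌈254.672⌉ = 255.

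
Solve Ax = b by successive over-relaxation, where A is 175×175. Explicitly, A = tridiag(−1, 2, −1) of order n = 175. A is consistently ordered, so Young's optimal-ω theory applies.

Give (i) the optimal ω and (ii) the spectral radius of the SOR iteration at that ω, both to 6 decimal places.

With n=175, ρ(Jacobi) = cos(π/176) = 0.999841.
√(1 − cos²(π/176)) = sin(π/176) ≈ 0.0178490.
Then 2/(1+√(1−ρ_J²)) = 2/(1+0.0178490); ω* = 2/1.0178490 = 1.964928.
Hence ρ(B_{ω*}) = 1.964928 − 1 = 0.964928.

ω* = 1.964928, ρ_SOR = 0.964928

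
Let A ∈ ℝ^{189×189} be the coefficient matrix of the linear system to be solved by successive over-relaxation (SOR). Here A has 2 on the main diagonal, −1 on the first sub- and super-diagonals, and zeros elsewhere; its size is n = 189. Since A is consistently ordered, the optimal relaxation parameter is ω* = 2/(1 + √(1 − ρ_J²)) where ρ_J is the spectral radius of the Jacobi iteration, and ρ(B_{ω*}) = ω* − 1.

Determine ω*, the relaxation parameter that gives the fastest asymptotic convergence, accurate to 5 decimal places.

ω* = 1.96747

ρ_J = max_k |cos(kπ/190)| = cos(π/190) = 0.99986
1 − cos²(π/190) = sin²(π/190) ⇒ √(1−ρ_J²) = sin(π/190) = 0.016534.
ω* = 2/(1 + 0.016534) = 2/1.016534 = 1.96747.
ρ_SOR = ω* − 1 = 1.96747 − 1 = 0.96747.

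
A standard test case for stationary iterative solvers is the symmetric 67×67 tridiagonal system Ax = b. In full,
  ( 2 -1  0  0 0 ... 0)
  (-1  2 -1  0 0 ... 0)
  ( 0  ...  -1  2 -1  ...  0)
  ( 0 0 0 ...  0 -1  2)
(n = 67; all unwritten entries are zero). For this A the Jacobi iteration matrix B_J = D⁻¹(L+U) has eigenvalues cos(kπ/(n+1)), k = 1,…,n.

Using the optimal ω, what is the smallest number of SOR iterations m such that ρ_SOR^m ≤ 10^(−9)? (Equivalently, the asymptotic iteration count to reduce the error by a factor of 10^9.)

spectrum of D⁻¹(L+U) = {cos(kπ/68) : 1≤k≤67}; ρ_J = cos(π/68) = 0.9989330.
√(1−ρ_J²) simplifies to sin(π/68) = 0.0461835.
ω* = 2/(1 + 0.0461835) = 2/1.0461835 = 1.9117105.
ρ_SOR = ω* − 1 ≈ 0.9117105.
ρ_SOR^m ≤ 10^(−9) ⇔ m ≥ 9·ln10/(−ln 0.9117105) = 20.7233/0.0924328 = 224.199; m = ⌈224.199⌉ = 225.

m = 225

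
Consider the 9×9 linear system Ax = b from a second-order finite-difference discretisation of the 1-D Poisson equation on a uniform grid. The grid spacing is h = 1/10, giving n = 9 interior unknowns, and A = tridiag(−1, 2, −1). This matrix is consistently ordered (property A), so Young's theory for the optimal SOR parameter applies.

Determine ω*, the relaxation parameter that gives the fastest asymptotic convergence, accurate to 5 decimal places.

B_J for the 9×9 system has eigenvalues cos(kπ/10); ρ_J = cos(π/10) = 0.95106.
√(1−ρ_J²) simplifies to sin(π/10) = 0.309017.
ω* = 2/(1+0.309017) = 1.52786
Hence ρ(B_{ω*}) = 1.52786 − 1 = 0.52786.

ω* = 1.52786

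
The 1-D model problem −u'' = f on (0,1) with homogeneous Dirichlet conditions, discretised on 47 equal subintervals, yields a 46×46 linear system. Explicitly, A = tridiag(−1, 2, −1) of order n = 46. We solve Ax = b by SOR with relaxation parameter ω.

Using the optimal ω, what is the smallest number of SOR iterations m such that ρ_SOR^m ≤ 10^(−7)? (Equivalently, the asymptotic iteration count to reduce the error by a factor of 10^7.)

B_J for the 46×46 system has eigenvalues cos(kπ/47); ρ_J = cos(π/47) = 0.9977669.
√(1−ρ_J²) simplifies to sin(π/47) = 0.0667926.
ω* = 2 / (1 + 0.0667926) = 2 / 1.0667926 ≈ 1.8747787.
At ω = 1.8747787 every |λ(B_ω)| = ω−1, so ρ_SOR = 0.8747787.
ρ_SOR^m ≤ 10^(−7) ⇔ m ≥ 7·ln10/(−ln 0.8747787) = 16.1181/0.133784 = 120.479; m = ⌈120.479⌉ = 121.

m = 121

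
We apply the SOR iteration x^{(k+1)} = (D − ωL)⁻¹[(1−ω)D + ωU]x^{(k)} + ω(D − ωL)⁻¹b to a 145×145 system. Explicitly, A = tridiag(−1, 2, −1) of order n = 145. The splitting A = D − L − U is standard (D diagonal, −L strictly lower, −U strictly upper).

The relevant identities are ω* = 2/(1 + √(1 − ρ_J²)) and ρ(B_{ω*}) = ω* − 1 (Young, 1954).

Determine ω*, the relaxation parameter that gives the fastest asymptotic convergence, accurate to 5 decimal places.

B_J for the 145×145 system has eigenvalues cos(kπ/146); ρ_J = cos(π/146) = 0.99977.
√(1−ρ_J²) simplifies to sin(π/146) = 0.021516.
Young: ω* = 2/(1+√(1−ρ_J²)) = 2/(1+0.021516) = 2/1.021516 = 1.95787.
At ω = 1.95787 every |λ(B_ω)| = ω−1, so ρ_SOR = 0.95787.

ω* = 1.95787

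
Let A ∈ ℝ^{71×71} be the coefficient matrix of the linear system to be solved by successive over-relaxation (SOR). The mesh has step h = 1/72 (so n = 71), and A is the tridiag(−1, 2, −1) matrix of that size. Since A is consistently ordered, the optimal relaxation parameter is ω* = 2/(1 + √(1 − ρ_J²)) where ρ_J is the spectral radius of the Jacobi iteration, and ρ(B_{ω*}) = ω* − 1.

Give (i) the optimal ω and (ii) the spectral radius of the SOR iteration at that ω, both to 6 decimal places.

[ρ_J] n=71: ρ(B_J) = cos(π/(n+1)) = cos(π/72) = 0.999048.
√(1 − cos²(π/72)) = sin(π/72) ≈ 0.0436194.
So ω* = 2/1.0436194 = 1.916407 (Young).
At ω = 1.916407 every |λ(B_ω)| = ω−1, so ρ_SOR = 0.916407.

ω* = 1.916407, ρ_SOR = 0.916407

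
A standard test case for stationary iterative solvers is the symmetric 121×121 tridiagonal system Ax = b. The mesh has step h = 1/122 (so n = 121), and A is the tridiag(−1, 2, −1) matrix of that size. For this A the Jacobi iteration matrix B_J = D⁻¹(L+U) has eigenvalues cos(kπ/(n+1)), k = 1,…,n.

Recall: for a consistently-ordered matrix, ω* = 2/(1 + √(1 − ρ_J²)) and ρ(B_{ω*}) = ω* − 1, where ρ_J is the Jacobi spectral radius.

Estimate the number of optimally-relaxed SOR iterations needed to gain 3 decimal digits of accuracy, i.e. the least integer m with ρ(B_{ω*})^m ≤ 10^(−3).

spectrum of D⁻¹(L+U) = {cos(kπ/122) : 1≤k≤121}; ρ_J = cos(π/122) = 0.9996685.
√(1−ρ_J²) simplifies to sin(π/122) = 0.0257479.
ω* = 2 / (1 + 0.0257479) = 2 / 1.0257479 ≈ 1.9497968.
and ρ(B_{ω*}) = 1.9497968 − 1 = 0.9497968.
(0.9497968)^m ≤ 10^{−3}  ⇒  m·ln(0.9497968) ≤ −3·ln10  ⇒  m ≥ 134.113  ⇒  m = 135

m = 135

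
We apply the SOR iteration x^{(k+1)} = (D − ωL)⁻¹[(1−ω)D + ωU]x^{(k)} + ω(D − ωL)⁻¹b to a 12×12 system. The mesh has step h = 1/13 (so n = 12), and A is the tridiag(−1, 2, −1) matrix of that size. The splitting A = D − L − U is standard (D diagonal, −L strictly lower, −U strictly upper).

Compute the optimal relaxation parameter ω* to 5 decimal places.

ω* = 1.61379

With n=12, ρ(Jacobi) = cos(π/13) = 0.97094.
root = sin(π/13) = 0.239316  (since 1−cos² = sin²).
So ω* = 2/1.239316 = 1.61379 (Young).
ρ_SOR = ω* − 1 ≈ 0.61379.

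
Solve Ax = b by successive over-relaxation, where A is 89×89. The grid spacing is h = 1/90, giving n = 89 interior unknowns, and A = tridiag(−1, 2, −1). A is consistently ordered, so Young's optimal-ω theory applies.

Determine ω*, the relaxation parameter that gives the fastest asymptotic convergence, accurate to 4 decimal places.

n=89: λ(B_J) = 1 − λ(A)/2 = cos(kπ/90); k=1 gives ρ_J = 0.9994.
√(1 − cos²(π/90)) = sin(π/90) ≈ 0.03490.
Young: ω* = 2/(1+√(1−ρ_J²)) = 2/(1+0.03490) = 2/1.03490 = 1.9326.
Hence ρ(B_{ω*}) = 1.9326 − 1 = 0.9326.

ω* = 1.9326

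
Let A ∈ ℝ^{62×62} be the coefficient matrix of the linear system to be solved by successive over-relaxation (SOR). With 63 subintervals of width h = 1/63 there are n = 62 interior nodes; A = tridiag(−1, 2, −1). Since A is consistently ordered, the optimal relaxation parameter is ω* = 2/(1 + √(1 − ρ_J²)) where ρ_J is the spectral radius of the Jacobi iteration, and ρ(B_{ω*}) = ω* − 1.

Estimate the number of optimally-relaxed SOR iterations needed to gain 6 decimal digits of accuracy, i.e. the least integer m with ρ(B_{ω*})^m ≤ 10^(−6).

m = 139

spectrum of D⁻¹(L+U) = {cos(kπ/63) : 1≤k≤62}; ρ_J = cos(π/63) = 0.9987569.
√(1−ρ_J²) simplifies to sin(π/63) = 0.0498459.
[ω*] 2 ÷ (1 + 0.0498459) = 2 ÷ 1.0498459 = 1.9050415.
ρ_SOR = ω* − 1 ≈ 0.9050415.
For 6 digits: m = 6·ln10 / (−ln 0.9050415) = 13.8155/0.0997745 = 138.467; round up → m = 139.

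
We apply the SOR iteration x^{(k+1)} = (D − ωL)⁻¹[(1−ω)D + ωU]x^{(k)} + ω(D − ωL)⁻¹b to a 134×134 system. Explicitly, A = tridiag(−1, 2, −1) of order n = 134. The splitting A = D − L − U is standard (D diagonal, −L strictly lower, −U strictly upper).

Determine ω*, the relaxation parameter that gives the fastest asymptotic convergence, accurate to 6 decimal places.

ω* = 1.954520

B_J for the 134×134 system has eigenvalues cos(kπ/135); ρ_J = cos(π/135) = 0.999729.
√(1 − cos²(π/135)) = sin(π/135) ≈ 0.0232690.
Then 2/(1+√(1−ρ_J²)) = 2/(1+0.0232690); ω* = 2/1.0232690 = 1.954520.
and ρ(B_{ω*}) = 1.954520 − 1 = 0.954520.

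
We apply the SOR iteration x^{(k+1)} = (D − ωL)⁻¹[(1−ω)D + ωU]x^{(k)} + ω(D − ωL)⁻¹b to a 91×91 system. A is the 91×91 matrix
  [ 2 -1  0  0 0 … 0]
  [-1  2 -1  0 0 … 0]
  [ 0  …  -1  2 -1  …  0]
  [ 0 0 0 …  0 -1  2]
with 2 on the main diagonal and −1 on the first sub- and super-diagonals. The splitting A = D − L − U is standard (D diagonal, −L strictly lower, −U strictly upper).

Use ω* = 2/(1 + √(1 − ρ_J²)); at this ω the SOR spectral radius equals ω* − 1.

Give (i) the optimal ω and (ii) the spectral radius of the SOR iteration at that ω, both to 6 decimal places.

ω* = 1.933972, ρ_SOR = 0.933972

With n=91, ρ(Jacobi) = cos(π/92) = 0.999417.
root = sin(π/92) = 0.0341411  (since 1−cos² = sin²).
Young: ω* = 2/(1+√(1−ρ_J²)) = 2/(1+0.0341411) = 2/1.0341411 = 1.933972.
Hence ρ(B_{ω*}) = 1.933972 − 1 = 0.933972.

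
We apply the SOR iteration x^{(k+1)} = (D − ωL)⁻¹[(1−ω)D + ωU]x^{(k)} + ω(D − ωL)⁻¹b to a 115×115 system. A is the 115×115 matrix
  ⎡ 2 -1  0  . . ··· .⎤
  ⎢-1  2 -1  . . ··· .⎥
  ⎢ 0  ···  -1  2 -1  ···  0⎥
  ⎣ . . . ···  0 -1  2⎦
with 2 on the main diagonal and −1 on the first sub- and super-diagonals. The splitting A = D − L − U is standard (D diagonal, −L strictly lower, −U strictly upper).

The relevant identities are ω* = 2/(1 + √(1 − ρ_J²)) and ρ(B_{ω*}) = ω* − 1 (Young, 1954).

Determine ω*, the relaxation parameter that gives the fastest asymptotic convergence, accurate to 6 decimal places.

B_J for the 115×115 system has eigenvalues cos(kπ/116); ρ_J = cos(π/116) = 0.999633.
√(1−ρ_J²) = |sin(π/116)| = 0.0270794
ω* = 2/(1 + 0.0270794) = 2/1.0270794 = 1.947269.
At ω = 1.947269 every |λ(B_ω)| = ω−1, so ρ_SOR = 0.947269.

ω* = 1.947269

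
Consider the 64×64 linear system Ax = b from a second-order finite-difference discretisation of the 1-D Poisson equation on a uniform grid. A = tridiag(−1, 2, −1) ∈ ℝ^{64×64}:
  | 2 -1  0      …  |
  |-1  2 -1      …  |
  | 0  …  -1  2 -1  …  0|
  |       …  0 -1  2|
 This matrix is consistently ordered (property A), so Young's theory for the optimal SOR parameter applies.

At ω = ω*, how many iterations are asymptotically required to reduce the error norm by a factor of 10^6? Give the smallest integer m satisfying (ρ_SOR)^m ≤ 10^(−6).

m = 143

[ρ_J] n=64: ρ(B_J) = cos(π/(n+1)) = cos(π/65) = 0.9988322.
1 − cos²(π/65) = sin²(π/65) ⇒ √(1−ρ_J²) = sin(π/65) = 0.0483134.
ω* = 2/(1+0.0483134) = 1.9078264
ρ(B_{ω*}) = ω*−1 = 0.9078264
(0.9078264)^m ≤ 10^{−6}  ⇒  m·ln(0.9078264) ≤ −6·ln10  ⇒  m ≥ 142.867  ⇒  m = 143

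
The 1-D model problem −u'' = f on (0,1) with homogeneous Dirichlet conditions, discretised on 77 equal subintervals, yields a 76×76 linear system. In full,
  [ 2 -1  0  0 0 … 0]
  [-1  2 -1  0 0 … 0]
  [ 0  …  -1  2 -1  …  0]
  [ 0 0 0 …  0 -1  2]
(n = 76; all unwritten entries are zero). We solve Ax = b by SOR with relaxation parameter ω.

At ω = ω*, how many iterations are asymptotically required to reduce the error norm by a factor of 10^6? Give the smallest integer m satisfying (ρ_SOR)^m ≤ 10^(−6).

[ρ_J] n=76: ρ(B_J) = cos(π/(n+1)) = cos(π/77) = 0.9991678.
root = sin(π/77) = 0.0407886  (since 1−cos² = sin²).
So ω* = 2/1.0407886 = 1.9216198 (Young).
ρ_SOR = ω* − 1 = 1.9216198 − 1 = 0.9216198.
Need (0.9216198)^m ≤ 10^(−6): m ≥ 6·ln10/|ln 0.9216198| = 13.8155/0.0816225 = 169.261 ⇒ m = 170.

m = 170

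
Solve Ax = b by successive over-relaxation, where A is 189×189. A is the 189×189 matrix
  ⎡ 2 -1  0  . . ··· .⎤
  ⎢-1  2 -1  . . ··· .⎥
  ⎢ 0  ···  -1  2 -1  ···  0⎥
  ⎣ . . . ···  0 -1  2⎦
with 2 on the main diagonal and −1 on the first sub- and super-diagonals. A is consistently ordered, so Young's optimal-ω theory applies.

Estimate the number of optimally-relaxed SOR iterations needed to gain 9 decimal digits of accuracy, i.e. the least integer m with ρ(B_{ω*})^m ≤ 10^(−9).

m = 627

n=189: λ(B_J) = 1 − λ(A)/2 = cos(kπ/190); k=1 gives ρ_J = 0.9998633.
root = sin(π/190) = 0.0165339  (since 1−cos² = sin²).
Then 2/(1+√(1−ρ_J²)) = 2/(1+0.0165339); ω* = 2/1.0165339 = 1.9674700.
ρ_SOR = ω* − 1 = 1.9674700 − 1 = 0.9674700.
(0.9674700)^m ≤ 10^{−9}  ⇒  m·ln(0.9674700) ≤ −9·ln10  ⇒  m ≥ 626.632  ⇒  m = 627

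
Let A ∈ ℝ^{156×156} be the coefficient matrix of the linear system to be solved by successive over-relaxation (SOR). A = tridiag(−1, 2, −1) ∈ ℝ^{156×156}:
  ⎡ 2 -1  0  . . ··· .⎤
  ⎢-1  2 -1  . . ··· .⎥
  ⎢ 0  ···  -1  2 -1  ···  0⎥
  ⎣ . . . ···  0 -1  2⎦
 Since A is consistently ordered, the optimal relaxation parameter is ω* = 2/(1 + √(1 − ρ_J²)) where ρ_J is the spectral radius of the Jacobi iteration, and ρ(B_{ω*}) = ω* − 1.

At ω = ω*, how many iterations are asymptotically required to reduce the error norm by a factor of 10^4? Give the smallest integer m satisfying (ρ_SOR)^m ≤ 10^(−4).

B_J for the 156×156 system has eigenvalues cos(kπ/157); ρ_J = cos(π/157) = 0.9997998.
√(1−ρ_J²) = |sin(π/157)| = 0.0200088
ω* = 2/(1 + 0.0200088) = 2/1.0200088 = 1.9607674.
[ρ_SOR] ω* − 1 = 0.9607674.
m ≥ 4·ln10 / (−ln 0.9607674) = 230.127; smallest integer m = 231.

m = 231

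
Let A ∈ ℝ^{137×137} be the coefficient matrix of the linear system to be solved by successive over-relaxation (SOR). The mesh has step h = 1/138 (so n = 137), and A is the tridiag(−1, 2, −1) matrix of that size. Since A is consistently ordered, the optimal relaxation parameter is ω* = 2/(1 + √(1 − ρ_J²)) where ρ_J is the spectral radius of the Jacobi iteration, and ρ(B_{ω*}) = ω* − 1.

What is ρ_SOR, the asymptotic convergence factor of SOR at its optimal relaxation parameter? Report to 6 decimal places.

½·tridiag(1,0,1) at n=137: λ_k = cos(kπ/138); max |λ| at k=1 ⇒ ρ_J = cos(π/138) ≈ 0.999741.
√(1−ρ_J²) = |sin(π/138)| = 0.0227632
[ω*] 2 ÷ (1 + 0.0227632) = 2 ÷ 1.0227632 = 1.955487.
and ρ(B_{ω*}) = 1.955487 − 1 = 0.955487.

ρ_SOR = 0.955487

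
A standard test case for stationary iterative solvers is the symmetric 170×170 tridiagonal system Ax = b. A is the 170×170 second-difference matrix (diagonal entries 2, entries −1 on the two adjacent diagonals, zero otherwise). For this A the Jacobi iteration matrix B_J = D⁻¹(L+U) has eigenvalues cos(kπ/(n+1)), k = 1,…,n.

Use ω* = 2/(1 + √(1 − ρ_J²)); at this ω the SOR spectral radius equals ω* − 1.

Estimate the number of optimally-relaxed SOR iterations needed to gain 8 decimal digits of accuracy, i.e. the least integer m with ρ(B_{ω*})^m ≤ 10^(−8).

m = 502

½·tridiag(1,0,1) at n=170: λ_k = cos(kπ/171); max |λ| at k=1 ⇒ ρ_J = cos(π/171) ≈ 0.9998312.
√(1−ρ_J²) simplifies to sin(π/171) = 0.0183709.
ω* = 2/(1 + 0.0183709) = 2/1.0183709 = 1.9639210.
ρ_SOR = ω* − 1 = 1.9639210 − 1 = 0.9639210.
ρ_SOR^m ≤ 10^(−8) ⇔ m ≥ 8·ln10/(−ln 0.9639210) = 18.4207/0.0367459 = 501.299; m = ⌈501.299⌉ = 502.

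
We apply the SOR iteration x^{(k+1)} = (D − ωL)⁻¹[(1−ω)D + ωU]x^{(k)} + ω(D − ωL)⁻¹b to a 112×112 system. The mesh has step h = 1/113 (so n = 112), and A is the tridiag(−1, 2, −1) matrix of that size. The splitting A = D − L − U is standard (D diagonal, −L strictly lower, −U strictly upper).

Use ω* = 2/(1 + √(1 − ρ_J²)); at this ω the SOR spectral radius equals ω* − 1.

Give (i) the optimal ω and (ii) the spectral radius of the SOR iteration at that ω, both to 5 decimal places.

spectrum of D⁻¹(L+U) = {cos(kπ/113) : 1≤k≤112}; ρ_J = cos(π/113) = 0.99961.
1 − cos²(π/113) = sin²(π/113) ⇒ √(1−ρ_J²) = sin(π/113) = 0.027798.
ω* = 2/(1 + 0.027798) = 2/1.027798 = 1.94591.
ρ_SOR = ω* − 1 = 1.94591 − 1 = 0.94591.

ω* = 1.94591, ρ_SOR = 0.94591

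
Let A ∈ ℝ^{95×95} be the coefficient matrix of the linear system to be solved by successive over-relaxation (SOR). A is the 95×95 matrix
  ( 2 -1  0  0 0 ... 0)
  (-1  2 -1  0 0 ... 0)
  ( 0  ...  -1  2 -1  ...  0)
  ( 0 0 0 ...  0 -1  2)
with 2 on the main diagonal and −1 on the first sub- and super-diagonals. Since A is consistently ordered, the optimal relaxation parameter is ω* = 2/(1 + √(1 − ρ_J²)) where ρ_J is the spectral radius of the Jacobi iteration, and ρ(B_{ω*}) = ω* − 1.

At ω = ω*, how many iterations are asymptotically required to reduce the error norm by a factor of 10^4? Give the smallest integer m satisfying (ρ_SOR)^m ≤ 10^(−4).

m = 141

½·tridiag(1,0,1) at n=95: λ_k = cos(kπ/96); max |λ| at k=1 ⇒ ρ_J = cos(π/96) ≈ 0.9994646.
√(1 − cos²(π/96)) = sin(π/96) ≈ 0.0327191.
Then 2/(1+√(1−ρ_J²)) = 2/(1+0.0327191); ω* = 2/1.0327191 = 1.9366350.
ρ_SOR = ω* − 1 = 1.9366350 − 1 = 0.9366350.
(0.9366350)^m ≤ 10^{−4}  ⇒  m·ln(0.9366350) ≤ −4·ln10  ⇒  m ≥ 140.698  ⇒  m = 141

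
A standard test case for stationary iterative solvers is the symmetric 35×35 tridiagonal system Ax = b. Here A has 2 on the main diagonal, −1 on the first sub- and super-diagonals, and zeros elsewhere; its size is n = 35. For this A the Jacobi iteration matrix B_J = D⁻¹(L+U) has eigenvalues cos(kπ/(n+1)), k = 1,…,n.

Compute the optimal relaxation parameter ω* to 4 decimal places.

[ρ_J] n=35: ρ(B_J) = cos(π/(n+1)) = cos(π/36) = 0.9962.
√(1 − cos²(π/36)) = sin(π/36) ≈ 0.08716.
[ω*] 2 ÷ (1 + 0.08716) = 2 ÷ 1.08716 = 1.8397.
At ω = 1.8397 every |λ(B_ω)| = ω−1, so ρ_SOR = 0.8397.

ω* = 1.8397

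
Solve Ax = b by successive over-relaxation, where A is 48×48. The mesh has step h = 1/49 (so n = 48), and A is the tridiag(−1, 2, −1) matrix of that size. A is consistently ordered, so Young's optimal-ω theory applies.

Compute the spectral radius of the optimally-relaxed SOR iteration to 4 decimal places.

[ρ_J] n=48: ρ(B_J) = cos(π/(n+1)) = cos(π/49) = 0.9979.
√(1 − cos²(π/49)) = sin(π/49) ≈ 0.06407.
Then 2/(1+√(1−ρ_J²)) = 2/(1+0.06407); ω* = 2/1.06407 = 1.8796.
Hence ρ(B_{ω*}) = 1.8796 − 1 = 0.8796.

ρ_SOR = 0.8796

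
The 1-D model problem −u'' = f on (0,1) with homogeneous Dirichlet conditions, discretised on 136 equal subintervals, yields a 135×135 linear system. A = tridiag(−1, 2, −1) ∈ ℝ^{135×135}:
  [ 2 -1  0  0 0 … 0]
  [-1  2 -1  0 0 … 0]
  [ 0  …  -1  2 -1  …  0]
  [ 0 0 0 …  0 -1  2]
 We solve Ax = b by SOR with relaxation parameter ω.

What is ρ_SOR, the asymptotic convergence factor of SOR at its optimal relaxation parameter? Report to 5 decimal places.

ρ_SOR = 0.95485

spectrum of D⁻¹(L+U) = {cos(kπ/136) : 1≤k≤135}; ρ_J = cos(π/136) = 0.99973.
√(1 − cos²(π/136)) = sin(π/136) ≈ 0.023098.
So ω* = 2/1.023098 = 1.95485 (Young).
Hence ρ(B_{ω*}) = 1.95485 − 1 = 0.95485.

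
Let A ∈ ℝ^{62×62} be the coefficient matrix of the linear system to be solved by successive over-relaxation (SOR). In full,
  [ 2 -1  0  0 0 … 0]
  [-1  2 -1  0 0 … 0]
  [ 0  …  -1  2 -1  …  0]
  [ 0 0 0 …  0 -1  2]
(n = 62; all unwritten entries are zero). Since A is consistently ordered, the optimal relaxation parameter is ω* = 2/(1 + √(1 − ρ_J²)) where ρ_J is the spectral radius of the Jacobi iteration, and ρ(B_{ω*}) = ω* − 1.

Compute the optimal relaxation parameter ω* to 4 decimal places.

With n=62, ρ(Jacobi) = cos(π/63) = 0.9988.
√(1 − cos²(π/63)) = sin(π/63) ≈ 0.04985.
[ω*] 2 ÷ (1 + 0.04985) = 2 ÷ 1.04985 = 1.9050.
[ρ_SOR] ω* − 1 = 0.9050.

ω* = 1.9050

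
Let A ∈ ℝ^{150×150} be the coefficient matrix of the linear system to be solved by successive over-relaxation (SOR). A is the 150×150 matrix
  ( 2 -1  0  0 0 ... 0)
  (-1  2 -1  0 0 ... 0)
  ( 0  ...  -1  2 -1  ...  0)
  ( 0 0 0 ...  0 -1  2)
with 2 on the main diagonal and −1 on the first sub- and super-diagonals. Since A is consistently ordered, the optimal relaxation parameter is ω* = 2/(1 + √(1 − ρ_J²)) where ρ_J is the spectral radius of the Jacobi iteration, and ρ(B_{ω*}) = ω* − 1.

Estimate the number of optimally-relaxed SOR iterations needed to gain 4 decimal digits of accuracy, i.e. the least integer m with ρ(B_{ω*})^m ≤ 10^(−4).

spectrum of D⁻¹(L+U) = {cos(kπ/151) : 1≤k≤150}; ρ_J = cos(π/151) = 0.9997836.
√(1−ρ_J²) simplifies to sin(π/151) = 0.0208037.
ω* = 2/(1 + 0.0208037) = 2/1.0208037 = 1.9592405.
ρ(B_{ω*}) = ω*−1 = 0.9592405
4·ln10 = 9.21034; −ln(0.9592405) = 0.0416135; m = ⌈9.21034/0.0416135⌉ = ⌈221.331⌉ = 222.

m = 222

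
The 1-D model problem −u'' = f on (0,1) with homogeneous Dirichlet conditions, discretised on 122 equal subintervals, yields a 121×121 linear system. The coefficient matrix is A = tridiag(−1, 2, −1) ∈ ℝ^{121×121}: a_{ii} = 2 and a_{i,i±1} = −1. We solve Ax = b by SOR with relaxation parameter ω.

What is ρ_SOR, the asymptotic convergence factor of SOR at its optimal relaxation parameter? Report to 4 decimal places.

[ρ_J] n=121: ρ(B_J) = cos(π/(n+1)) = cos(π/122) = 0.9997.
√(1−ρ_J²) = |sin(π/122)| = 0.02575
Young: ω* = 2/(1+√(1−ρ_J²)) = 2/(1+0.02575) = 2/1.02575 = 1.9498.
ρ_SOR = ω* − 1 = 1.9498 − 1 = 0.9498.

ρ_SOR = 0.9498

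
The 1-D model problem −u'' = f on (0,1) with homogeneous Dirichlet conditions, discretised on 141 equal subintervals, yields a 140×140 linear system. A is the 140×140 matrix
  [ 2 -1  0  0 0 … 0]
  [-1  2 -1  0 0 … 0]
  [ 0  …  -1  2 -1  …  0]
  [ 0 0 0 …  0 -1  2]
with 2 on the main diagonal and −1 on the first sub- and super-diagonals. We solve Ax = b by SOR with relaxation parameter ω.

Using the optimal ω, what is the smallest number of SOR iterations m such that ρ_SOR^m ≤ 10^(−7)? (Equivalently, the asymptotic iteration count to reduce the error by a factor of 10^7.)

m = 362

B_J for the 140×140 system has eigenvalues cos(kπ/141); ρ_J = cos(π/141) = 0.9997518.
√(1−ρ_J²) = |sin(π/141)| = 0.0222790
ω* = 2 / (1 + 0.0222790) = 2 / 1.0222790 ≈ 1.9564131.
[ρ_SOR] ω* − 1 = 0.9564131.
For 7 digits: m = 7·ln10 / (−ln 0.9564131) = 16.1181/0.0445653 = 361.674; round up → m = 362.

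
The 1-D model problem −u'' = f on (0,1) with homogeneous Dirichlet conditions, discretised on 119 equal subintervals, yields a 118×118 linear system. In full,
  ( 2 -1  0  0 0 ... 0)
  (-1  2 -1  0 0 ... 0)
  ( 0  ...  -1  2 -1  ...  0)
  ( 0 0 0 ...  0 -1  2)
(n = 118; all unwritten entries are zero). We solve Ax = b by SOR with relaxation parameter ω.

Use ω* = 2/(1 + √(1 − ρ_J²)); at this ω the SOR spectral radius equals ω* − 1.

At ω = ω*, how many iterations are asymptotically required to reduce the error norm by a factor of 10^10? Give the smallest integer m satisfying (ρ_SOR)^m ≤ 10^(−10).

m = 437

½·tridiag(1,0,1) at n=118: λ_k = cos(kπ/119); max |λ| at k=1 ⇒ ρ_J = cos(π/119) ≈ 0.9996515.
√(1−ρ_J²) = |sin(π/119)| = 0.0263969
So ω* = 2/1.0263969 = 1.9485640 (Young).
ρ_SOR = ω* − 1 = 1.9485640 − 1 = 0.9485640.
Need (0.9485640)^m ≤ 10^(−10): m ≥ 10·ln10/|ln 0.9485640| = 23.0259/0.052806 = 436.047 ⇒ m = 437.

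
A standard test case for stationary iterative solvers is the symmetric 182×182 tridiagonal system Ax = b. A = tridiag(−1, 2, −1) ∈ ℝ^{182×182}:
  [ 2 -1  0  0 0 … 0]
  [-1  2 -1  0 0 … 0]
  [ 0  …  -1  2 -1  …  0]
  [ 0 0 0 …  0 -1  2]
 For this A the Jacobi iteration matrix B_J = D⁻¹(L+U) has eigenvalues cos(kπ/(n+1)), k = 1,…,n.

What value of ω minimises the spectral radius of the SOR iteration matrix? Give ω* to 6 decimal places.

B_J for the 182×182 system has eigenvalues cos(kπ/183); ρ_J = cos(π/183) = 0.999853.
√(1 − cos²(π/183)) = sin(π/183) ≈ 0.0171663.
ω* = 2/(1 + 0.0171663) = 2/1.0171663 = 1.966247.
Hence ρ(B_{ω*}) = 1.966247 − 1 = 0.966247.

ω* = 1.966247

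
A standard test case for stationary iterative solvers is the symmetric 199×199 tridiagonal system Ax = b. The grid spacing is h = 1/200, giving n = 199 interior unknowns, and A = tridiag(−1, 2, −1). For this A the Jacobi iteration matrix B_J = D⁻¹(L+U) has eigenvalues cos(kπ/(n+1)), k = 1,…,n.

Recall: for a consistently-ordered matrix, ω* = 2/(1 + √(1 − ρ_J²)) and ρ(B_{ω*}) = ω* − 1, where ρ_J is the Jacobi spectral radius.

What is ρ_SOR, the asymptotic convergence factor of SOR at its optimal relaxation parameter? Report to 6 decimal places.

ρ_SOR = 0.969071

ρ_J = max_k |cos(kπ/200)| = cos(π/200) = 0.999877
√(1−ρ_J²) simplifies to sin(π/200) = 0.0157073.
Young: ω* = 2/(1+√(1−ρ_J²)) = 2/(1+0.0157073) = 2/1.0157073 = 1.969071.
ρ_SOR = ω* − 1 ≈ 0.969071.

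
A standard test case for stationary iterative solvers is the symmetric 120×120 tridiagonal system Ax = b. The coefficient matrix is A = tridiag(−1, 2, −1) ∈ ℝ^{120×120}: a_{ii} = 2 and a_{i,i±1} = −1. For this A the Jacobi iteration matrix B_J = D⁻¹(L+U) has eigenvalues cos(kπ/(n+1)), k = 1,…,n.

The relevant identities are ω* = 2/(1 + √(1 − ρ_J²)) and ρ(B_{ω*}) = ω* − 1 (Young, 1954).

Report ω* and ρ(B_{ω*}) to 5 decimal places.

n=120: λ(B_J) = 1 − λ(A)/2 = cos(kπ/121); k=1 gives ρ_J = 0.99966.
√(1 − cos²(π/121)) = sin(π/121) ≈ 0.025961.
So ω* = 2/1.025961 = 1.94939 (Young).
ρ(B_{ω*}) = ω*−1 = 0.94939

ω* = 1.94939, ρ_SOR = 0.94939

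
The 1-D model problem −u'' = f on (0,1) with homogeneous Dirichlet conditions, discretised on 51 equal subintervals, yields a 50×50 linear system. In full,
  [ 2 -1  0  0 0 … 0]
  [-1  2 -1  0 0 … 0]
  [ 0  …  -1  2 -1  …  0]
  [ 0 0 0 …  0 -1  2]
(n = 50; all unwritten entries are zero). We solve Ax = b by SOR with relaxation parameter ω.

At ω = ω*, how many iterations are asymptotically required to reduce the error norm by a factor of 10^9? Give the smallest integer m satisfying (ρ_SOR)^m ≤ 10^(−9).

n=50: λ(B_J) = 1 − λ(A)/2 = cos(kπ/51); k=1 gives ρ_J = 0.9981033.
1 − cos²(π/51) = sin²(π/51) ⇒ √(1−ρ_J²) = sin(π/51) = 0.0615609.
ω* = 2/(1 + 0.0615609) = 2/1.0615609 = 1.8840181.
ρ_SOR = ω* − 1 = 1.8840181 − 1 = 0.8840181.
9·ln10 = 20.7233; −ln(0.8840181) = 0.123278; m = ⌈20.7233/0.123278⌉ = ⌈168.102⌉ = 169.

m = 169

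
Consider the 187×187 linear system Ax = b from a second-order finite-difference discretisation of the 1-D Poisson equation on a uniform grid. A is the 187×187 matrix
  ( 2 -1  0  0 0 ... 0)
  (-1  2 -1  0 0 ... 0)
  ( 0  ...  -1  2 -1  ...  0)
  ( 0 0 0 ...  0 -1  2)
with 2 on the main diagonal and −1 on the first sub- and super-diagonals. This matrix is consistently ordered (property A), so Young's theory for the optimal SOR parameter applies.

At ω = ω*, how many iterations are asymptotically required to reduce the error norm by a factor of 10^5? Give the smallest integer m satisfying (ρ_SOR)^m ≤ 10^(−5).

m = 345

ρ_J = max_k |cos(kπ/188)| = cos(π/188) = 0.9998604
√(1−ρ_J²) simplifies to sin(π/188) = 0.0167098.
Young: ω* = 2/(1+√(1−ρ_J²)) = 2/(1+0.0167098) = 2/1.0167098 = 1.9671297.
ρ_SOR = ω* − 1 = 1.9671297 − 1 = 0.9671297.
For 5 digits: m = 5·ln10 / (−ln 0.9671297) = 11.5129/0.0334227 = 344.463; round up → m = 345.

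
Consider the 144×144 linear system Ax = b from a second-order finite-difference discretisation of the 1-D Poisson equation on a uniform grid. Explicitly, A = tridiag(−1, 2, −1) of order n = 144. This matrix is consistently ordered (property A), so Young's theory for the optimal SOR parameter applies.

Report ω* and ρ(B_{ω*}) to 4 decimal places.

spectrum of D⁻¹(L+U) = {cos(kπ/145) : 1≤k≤144}; ρ_J = cos(π/145) = 0.9998.
1 − cos²(π/145) = sin²(π/145) ⇒ √(1−ρ_J²) = sin(π/145) = 0.02166.
[ω*] 2 ÷ (1 + 0.02166) = 2 ÷ 1.02166 = 1.9576.
ρ(B_{ω*}) = ω*−1 = 0.9576

ω* = 1.9576, ρ_SOR = 0.9576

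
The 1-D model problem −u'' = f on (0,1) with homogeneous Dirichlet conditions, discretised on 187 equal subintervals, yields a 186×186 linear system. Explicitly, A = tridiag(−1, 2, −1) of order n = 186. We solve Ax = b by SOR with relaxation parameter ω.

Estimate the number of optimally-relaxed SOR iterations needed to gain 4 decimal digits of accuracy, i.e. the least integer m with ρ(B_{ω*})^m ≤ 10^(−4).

B_J for the 186×186 system has eigenvalues cos(kπ/187); ρ_J = cos(π/187) = 0.9998589.
√(1−ρ_J²) = |sin(π/187)| = 0.0167992
[ω*] 2 ÷ (1 + 0.0167992) = 2 ÷ 1.0167992 = 1.9669567.
[ρ_SOR] ω* − 1 = 0.9669567.
m ≥ 4·ln10 / (−ln 0.9669567) = 274.104; smallest integer m = 275.

m = 275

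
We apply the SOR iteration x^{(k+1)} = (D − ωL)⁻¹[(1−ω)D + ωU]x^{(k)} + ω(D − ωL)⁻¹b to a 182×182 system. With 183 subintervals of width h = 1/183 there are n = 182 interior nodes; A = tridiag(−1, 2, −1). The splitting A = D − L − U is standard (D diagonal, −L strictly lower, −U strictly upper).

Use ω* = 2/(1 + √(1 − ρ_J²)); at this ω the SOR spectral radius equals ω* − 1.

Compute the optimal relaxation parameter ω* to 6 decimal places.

spectrum of D⁻¹(L+U) = {cos(kπ/183) : 1≤k≤182}; ρ_J = cos(π/183) = 0.999853.
root = sin(π/183) = 0.0171663  (since 1−cos² = sin²).
ω* = 2/(1+0.0171663) = 1.966247
and ρ(B_{ω*}) = 1.966247 − 1 = 0.966247.

ω* = 1.966247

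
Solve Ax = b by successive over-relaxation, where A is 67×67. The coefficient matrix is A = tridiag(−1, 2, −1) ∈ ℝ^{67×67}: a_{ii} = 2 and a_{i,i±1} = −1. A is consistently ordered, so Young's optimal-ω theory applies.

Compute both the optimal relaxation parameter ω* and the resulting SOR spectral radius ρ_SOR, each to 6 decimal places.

ω* = 1.911711, ρ_SOR = 0.911711

n=67: λ(B_J) = 1 − λ(A)/2 = cos(kπ/68); k=1 gives ρ_J = 0.998933.
root = sin(π/68) = 0.0461835  (since 1−cos² = sin²).
ω* = 2/(1+0.0461835) = 1.911711
ρ(B_{ω*}) = ω*−1 = 0.911711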